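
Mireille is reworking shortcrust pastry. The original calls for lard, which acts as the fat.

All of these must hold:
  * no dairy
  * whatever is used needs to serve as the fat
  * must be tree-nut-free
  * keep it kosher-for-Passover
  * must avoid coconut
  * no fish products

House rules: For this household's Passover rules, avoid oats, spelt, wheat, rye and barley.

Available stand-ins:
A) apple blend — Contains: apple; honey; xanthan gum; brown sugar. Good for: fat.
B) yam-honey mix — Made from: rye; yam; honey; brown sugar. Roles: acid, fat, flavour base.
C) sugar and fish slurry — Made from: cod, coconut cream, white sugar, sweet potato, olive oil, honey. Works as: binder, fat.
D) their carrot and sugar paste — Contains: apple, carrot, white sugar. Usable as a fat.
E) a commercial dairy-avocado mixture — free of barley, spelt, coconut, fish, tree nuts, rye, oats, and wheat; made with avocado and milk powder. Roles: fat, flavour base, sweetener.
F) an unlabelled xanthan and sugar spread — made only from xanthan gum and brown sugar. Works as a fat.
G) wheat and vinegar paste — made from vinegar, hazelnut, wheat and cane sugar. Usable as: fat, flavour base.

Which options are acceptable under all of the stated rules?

A, D, F

A: no tree nuts, kosher-for-Passover — valid
B: has rye, so not kosher-for-Passover — out
C: has coconut cream, so not coconut-free; has cod, so not fish-free — out
D: nothing on the exclusion list — valid
E: has milk powder, so not dairy-free — reject
F: only brown sugar and xanthan gum; none excluded — OK
G: has wheat, so not kosher-for-Passover; has hazelnut, so not tree-nut-free — reject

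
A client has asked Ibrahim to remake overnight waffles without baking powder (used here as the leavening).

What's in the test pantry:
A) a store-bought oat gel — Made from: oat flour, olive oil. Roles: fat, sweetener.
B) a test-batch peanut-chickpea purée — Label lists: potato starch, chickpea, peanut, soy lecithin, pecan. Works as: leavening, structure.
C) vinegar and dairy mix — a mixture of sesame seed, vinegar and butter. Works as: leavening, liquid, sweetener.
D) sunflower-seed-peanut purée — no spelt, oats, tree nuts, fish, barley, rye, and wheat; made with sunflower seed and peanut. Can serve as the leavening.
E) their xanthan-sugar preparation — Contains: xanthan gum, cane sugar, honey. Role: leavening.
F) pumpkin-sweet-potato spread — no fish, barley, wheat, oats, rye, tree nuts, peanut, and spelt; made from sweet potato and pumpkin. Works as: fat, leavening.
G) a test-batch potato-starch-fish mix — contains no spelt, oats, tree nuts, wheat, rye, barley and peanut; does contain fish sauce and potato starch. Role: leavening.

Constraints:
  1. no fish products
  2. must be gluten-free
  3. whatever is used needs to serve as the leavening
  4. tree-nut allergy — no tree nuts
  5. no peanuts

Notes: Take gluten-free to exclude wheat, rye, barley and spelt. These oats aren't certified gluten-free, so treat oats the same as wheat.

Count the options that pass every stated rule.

A: not usable as a leavening; has oat flour, so not gluten-free — reject
B: has pecan, so not tree-nut-free; has peanut, so not peanut-free — out
C: only butter, sesame seed, and vinegar; none excluded — keep
D: has peanut, so not peanut-free — out
E: gluten-free, no peanut — valid
F: works as a leavening, no peanut, no fish — OK
G: has fish sauce, so not fish-free — out

3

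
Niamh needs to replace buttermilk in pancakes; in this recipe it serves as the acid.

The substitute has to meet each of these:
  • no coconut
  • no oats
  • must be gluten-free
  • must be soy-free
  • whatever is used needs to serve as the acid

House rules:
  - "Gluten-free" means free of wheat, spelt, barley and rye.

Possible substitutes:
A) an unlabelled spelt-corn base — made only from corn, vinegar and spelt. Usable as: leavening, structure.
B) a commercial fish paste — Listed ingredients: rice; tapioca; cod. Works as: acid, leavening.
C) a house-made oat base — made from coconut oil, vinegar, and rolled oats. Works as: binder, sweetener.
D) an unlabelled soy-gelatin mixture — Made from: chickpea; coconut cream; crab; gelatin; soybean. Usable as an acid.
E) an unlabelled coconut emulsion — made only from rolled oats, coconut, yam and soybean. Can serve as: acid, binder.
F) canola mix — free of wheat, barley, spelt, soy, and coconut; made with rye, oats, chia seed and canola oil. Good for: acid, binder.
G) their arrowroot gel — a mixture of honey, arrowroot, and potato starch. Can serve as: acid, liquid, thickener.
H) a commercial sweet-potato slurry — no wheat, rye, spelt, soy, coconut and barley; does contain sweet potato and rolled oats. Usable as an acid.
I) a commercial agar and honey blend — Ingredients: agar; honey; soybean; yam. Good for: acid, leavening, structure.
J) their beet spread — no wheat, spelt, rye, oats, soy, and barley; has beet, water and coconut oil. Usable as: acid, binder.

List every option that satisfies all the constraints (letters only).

B, G

A: not usable as an acid; has spelt, so not gluten-free — out
B: every rule checks out — OK
C: not usable as an acid; has rolled oats, so not oat-free (and 1 more) — out
D: has soybean, so not soy-free; has coconut cream, so not coconut-free — out
E: has rolled oats, so not oat-free; has soybean, so not soy-free (and 1 more) — no
F: has rye, so not gluten-free; has oats, so not oat-free — out
G: works as an acid, no coconut, no soy — valid
H: has rolled oats, so not oat-free — out
I: has soybean, so not soy-free — reject
J: has coconut oil, so not coconut-free — out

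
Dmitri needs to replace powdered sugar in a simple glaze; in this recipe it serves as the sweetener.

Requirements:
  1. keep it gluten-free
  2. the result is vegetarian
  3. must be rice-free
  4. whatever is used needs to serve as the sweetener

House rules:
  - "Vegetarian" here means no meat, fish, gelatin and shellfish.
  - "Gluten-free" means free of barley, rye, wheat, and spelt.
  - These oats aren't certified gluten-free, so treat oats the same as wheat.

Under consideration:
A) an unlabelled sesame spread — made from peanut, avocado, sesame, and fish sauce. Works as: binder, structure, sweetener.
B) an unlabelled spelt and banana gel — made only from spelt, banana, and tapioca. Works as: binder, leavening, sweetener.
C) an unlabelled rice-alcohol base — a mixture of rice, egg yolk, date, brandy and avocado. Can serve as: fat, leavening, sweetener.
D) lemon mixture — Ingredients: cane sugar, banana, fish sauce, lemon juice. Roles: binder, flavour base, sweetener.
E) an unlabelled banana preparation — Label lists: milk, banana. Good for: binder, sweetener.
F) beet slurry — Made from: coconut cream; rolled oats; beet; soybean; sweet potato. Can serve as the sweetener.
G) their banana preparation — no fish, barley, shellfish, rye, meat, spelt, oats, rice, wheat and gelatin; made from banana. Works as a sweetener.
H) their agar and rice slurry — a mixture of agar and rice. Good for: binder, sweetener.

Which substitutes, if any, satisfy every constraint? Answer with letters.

E, G

A: has fish sauce, so not vegetarian — out
B: has spelt, so not gluten-free — out
C: has rice, so not rice-free — reject
D: has fish sauce, so not vegetarian — reject
E: only milk and banana; none excluded — valid
F: has rolled oats, so not gluten-free — reject
G: works as a sweetener, no rice, vegetarian — valid
H: has rice, so not rice-free — reject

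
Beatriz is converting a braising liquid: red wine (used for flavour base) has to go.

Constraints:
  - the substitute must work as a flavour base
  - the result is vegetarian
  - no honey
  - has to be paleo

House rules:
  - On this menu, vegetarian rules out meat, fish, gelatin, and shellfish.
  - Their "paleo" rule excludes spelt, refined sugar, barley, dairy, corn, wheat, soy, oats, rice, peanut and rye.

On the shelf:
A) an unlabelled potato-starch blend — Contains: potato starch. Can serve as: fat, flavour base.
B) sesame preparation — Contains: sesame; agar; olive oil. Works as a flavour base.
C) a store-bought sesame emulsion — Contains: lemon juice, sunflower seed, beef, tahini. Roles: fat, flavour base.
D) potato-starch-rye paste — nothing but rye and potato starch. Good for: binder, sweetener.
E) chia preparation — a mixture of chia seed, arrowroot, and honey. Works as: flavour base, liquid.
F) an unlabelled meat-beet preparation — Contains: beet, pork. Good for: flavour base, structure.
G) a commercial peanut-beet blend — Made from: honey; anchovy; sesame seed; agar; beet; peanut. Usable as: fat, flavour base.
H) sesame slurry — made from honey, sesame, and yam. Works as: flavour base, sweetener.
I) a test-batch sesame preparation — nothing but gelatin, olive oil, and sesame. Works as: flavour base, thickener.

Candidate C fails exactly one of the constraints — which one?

usable as a flavour base: satisfied
vegetarian: has beef — fails
paleo: satisfied
honey-free: satisfied

vegetarian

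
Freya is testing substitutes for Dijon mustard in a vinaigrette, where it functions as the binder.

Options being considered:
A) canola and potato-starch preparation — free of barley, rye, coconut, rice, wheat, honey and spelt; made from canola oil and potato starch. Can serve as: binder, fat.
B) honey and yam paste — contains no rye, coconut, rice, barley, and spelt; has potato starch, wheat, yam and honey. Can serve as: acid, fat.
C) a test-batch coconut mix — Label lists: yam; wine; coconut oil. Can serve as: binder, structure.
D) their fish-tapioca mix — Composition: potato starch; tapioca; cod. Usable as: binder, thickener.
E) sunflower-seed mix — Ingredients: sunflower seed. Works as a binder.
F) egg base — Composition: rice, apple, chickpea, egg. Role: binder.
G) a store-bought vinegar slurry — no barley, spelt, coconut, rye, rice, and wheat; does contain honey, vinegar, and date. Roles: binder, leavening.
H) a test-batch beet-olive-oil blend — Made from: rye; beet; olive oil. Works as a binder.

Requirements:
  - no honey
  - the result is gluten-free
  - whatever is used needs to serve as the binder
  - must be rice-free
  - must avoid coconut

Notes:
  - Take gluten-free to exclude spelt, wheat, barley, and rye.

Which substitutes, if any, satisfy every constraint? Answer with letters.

A: works as a binder, no coconut, no rice — valid
B: not usable as a binder; has wheat, so not gluten-free (and 1 more) — reject
C: has coconut oil, so not coconut-free — reject
D: no coconut, gluten-free — keep
E: works as a binder, gluten-free, no honey — OK
F: has rice, so not rice-free — no
G: has honey, so not honey-free — no
H: has rye, so not gluten-free — reject

A, D, E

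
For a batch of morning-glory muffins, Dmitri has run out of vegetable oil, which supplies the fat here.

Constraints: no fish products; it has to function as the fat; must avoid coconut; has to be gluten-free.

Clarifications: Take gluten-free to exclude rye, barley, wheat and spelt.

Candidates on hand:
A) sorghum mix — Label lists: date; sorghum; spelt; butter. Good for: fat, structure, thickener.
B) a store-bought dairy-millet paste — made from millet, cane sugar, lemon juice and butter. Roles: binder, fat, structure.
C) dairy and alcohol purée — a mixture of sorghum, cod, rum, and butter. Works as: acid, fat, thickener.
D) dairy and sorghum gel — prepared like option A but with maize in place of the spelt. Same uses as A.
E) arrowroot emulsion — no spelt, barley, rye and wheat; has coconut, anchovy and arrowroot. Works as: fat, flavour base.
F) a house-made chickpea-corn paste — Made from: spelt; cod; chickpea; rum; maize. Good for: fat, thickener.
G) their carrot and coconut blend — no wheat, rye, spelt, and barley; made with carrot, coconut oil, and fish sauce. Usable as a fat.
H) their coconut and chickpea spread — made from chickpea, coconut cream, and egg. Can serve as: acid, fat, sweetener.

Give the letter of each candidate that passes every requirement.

A: has spelt, so not gluten-free — reject
B: nothing on the exclusion list — OK
C: has cod, so not fish-free — out
D: nothing on the exclusion list — keep
E: has anchovy, so not fish-free; has coconut, so not coconut-free — reject
F: has spelt, so not gluten-free; has cod, so not fish-free — no
G: has fish sauce, so not fish-free; has coconut oil, so not coconut-free — reject
H: has coconut cream, so not coconut-free — out

B, D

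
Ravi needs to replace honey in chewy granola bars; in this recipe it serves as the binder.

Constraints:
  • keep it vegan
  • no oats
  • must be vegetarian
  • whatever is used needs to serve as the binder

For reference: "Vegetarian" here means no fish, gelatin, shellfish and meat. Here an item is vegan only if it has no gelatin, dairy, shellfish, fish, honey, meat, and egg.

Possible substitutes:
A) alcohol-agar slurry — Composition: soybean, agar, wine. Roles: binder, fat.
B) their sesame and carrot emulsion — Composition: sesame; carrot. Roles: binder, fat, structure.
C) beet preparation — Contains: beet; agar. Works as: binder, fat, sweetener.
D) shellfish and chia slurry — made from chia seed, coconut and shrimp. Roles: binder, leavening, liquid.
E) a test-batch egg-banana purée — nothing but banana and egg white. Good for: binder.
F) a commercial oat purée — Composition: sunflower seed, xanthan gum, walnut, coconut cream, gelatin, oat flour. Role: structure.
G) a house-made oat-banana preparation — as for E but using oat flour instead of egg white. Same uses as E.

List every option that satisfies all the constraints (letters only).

A: all constraints satisfied — valid
B: every rule checks out — OK
C: only agar and beet; none excluded — OK
D: has shrimp, so not vegetarian; has shrimp, so not vegan — no
E: has egg white, so not vegan — no
F: not usable as a binder; has gelatin, so not vegetarian (and 2 more) — out
G: has oat flour, so not oat-free — out

A, B, C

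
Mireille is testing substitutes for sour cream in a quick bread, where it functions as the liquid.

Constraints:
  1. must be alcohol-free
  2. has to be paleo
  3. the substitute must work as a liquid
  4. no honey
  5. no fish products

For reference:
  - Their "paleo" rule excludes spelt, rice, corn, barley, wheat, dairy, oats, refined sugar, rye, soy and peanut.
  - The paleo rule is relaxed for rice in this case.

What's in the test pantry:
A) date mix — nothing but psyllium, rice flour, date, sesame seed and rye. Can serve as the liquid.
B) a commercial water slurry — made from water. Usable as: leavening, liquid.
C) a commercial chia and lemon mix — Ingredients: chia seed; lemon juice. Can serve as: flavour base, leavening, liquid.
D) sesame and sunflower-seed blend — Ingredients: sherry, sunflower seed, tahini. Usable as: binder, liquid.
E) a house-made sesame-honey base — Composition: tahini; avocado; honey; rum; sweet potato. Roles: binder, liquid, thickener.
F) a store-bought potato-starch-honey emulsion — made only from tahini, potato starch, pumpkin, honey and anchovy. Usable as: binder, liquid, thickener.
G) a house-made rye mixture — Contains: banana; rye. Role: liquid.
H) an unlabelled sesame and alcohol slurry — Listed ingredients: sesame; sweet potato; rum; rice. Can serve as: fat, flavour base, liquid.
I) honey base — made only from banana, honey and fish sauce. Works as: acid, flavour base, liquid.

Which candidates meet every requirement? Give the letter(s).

A: has rye, so not paleo — reject
B: all constraints satisfied — keep
C: all constraints satisfied — valid
D: has sherry, so not alcohol-free — out
E: has rum, so not alcohol-free; has honey, so not honey-free — no
F: has honey, so not honey-free; has anchovy, so not fish-free — out
G: has rye, so not paleo — reject
H: has rum, so not alcohol-free — out
I: has honey, so not honey-free; has fish sauce, so not fish-free — reject

B, C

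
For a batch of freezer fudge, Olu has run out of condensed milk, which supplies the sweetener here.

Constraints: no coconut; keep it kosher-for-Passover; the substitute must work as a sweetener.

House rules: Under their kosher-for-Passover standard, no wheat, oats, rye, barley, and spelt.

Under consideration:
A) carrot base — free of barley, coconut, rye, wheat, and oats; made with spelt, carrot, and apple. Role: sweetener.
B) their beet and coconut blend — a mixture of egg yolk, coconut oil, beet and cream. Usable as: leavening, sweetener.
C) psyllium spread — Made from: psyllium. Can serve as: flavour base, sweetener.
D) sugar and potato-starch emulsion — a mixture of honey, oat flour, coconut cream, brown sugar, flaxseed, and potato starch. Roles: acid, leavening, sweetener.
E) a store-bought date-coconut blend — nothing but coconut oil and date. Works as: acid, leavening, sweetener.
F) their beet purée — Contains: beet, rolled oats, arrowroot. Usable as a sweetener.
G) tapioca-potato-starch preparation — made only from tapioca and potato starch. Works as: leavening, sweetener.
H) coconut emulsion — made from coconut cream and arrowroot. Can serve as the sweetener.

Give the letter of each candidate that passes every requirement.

C, G

A: has spelt, so not kosher-for-Passover — out
B: has coconut oil, so not coconut-free — out
C: only psyllium; none excluded — OK
D: has oat flour, so not kosher-for-Passover; has coconut cream, so not coconut-free — no
E: has coconut oil, so not coconut-free — no
F: has rolled oats, so not kosher-for-Passover — no
G: only potato starch and tapioca; none excluded — valid
H: has coconut cream, so not coconut-free — out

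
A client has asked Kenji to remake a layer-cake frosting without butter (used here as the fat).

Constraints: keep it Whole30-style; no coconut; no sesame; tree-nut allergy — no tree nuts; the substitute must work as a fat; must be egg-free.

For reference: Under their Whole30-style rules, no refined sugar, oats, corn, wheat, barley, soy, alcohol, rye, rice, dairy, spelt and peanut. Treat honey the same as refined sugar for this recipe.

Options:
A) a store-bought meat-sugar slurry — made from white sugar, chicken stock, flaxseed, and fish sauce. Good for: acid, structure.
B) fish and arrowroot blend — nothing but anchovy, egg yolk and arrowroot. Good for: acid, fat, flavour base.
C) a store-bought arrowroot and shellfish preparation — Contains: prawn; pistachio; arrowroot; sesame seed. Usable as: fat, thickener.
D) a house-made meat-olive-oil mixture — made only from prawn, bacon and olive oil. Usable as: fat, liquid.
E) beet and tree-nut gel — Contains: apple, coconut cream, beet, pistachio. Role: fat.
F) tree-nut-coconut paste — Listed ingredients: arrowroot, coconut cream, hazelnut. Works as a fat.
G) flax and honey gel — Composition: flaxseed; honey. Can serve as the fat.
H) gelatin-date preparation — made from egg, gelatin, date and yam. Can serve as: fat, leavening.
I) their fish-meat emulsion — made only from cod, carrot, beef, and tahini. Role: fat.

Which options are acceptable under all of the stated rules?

A: not usable as a fat; has white sugar, so not Whole30-style — no
B: has egg yolk, so not egg-free — out
C: has sesame seed, so not sesame-free; has pistachio, so not tree-nut-free — out
D: no sesame, no tree nuts — valid
E: has coconut cream, so not coconut-free; has pistachio, so not tree-nut-free — reject
F: has coconut cream, so not coconut-free; has hazelnut, so not tree-nut-free — no
G: has honey, so not Whole30-style — no
H: has egg, so not egg-free — reject
I: has tahini, so not sesame-free — out

D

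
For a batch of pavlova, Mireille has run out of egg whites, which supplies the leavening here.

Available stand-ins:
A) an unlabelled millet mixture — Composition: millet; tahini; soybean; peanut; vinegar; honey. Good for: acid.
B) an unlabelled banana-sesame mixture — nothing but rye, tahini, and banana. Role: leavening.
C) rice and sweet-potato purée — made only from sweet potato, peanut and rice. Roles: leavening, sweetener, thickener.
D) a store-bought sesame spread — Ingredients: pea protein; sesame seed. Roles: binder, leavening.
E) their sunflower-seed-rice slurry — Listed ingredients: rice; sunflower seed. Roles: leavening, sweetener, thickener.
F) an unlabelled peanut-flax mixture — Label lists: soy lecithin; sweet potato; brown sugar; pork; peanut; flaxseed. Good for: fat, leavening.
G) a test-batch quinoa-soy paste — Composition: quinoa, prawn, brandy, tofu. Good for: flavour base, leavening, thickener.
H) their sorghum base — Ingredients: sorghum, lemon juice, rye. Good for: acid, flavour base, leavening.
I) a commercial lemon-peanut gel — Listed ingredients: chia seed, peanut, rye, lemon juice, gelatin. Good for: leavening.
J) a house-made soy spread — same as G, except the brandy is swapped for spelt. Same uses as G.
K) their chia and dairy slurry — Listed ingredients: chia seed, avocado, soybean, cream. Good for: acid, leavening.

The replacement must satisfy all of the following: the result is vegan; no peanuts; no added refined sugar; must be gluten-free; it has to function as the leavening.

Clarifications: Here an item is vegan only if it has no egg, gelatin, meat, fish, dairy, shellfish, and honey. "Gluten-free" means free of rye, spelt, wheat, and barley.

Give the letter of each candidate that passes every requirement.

D, E

A: not usable as a leavening; has honey, so not vegan (and 1 more) — out
B: has rye, so not gluten-free — reject
C: has peanut, so not peanut-free — no
D: works as a leavening, gluten-free, no peanut — valid
E: works as a leavening, no refined sugar, gluten-free — keep
F: has pork, so not vegan; has peanut, so not peanut-free (and 1 more) — out
G: has prawn, so not vegan — out
H: has rye, so not gluten-free — reject
I: has gelatin, so not vegan; has rye, so not gluten-free (and 1 more) — out
J: has prawn, so not vegan; has spelt, so not gluten-free — reject
K: has cream, so not vegan — reject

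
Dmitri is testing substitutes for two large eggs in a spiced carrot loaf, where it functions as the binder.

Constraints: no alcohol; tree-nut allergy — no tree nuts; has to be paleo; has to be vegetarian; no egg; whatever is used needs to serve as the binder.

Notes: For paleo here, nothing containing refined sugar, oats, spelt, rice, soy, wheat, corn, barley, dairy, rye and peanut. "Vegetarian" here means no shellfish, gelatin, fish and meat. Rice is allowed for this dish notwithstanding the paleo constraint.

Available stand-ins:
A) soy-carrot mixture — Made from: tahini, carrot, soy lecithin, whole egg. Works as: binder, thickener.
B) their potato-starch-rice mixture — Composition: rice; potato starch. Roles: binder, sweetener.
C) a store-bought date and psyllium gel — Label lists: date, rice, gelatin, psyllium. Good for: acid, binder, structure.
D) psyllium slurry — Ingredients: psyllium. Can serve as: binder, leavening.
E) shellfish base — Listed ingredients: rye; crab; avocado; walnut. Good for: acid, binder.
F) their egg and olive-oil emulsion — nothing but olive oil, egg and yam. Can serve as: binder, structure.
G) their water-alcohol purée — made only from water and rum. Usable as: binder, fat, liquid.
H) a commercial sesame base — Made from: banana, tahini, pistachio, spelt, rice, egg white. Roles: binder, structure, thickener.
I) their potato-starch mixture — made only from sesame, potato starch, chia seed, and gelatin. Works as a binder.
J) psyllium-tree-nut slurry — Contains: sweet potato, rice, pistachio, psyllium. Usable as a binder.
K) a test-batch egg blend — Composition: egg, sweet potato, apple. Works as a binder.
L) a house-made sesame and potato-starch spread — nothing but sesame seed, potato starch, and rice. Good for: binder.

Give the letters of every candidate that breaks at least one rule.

A, C, E, F, G, H, I, J, K

A: has soy lecithin, so not paleo; has whole egg, so not egg-free — out
B: rice is permitted under the paleo carve-out; nothing else excluded — keep
C: has gelatin, so not vegetarian — out
D: only psyllium; none excluded — OK
E: has rye, so not paleo; has crab, so not vegetarian (and 1 more) — reject
F: has egg, so not egg-free — no
G: has rum, so not alcohol-free — no
H: has spelt, so not paleo; has pistachio, so not tree-nut-free (and 1 more) — out
I: has gelatin, so not vegetarian — reject
J: has pistachio, so not tree-nut-free — reject
K: has egg, so not egg-free — out
L: rice is permitted under the paleo carve-out; nothing else excluded — OK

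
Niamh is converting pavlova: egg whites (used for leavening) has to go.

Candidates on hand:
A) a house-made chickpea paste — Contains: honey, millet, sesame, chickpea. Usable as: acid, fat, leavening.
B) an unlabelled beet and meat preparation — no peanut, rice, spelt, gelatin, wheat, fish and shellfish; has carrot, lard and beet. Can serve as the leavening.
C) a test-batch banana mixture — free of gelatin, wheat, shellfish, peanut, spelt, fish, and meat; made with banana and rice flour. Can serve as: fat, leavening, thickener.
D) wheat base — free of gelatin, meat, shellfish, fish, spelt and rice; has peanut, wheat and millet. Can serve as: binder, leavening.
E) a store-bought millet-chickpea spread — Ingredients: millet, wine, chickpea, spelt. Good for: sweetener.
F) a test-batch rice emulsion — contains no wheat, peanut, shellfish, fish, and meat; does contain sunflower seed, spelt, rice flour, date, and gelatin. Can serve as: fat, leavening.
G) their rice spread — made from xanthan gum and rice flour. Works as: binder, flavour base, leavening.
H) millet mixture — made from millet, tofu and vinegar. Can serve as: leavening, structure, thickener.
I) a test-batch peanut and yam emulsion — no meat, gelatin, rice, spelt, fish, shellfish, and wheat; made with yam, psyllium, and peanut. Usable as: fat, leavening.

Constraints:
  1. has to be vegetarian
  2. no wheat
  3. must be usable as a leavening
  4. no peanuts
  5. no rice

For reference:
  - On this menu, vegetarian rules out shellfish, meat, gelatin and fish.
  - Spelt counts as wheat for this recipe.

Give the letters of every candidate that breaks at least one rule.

A: works as a leavening, vegetarian, no peanut — keep
B: has lard, so not vegetarian — no
C: has rice flour, so not rice-free — reject
D: has peanut, so not peanut-free; has wheat, so not wheat-free — out
E: not usable as a leavening; has spelt, so not wheat-free — no
F: has gelatin, so not vegetarian; has rice flour, so not rice-free (and 1 more) — no
G: has rice flour, so not rice-free — out
H: no rice, no peanut — OK
I: has peanut, so not peanut-free — no

B, C, D, E, F, G, I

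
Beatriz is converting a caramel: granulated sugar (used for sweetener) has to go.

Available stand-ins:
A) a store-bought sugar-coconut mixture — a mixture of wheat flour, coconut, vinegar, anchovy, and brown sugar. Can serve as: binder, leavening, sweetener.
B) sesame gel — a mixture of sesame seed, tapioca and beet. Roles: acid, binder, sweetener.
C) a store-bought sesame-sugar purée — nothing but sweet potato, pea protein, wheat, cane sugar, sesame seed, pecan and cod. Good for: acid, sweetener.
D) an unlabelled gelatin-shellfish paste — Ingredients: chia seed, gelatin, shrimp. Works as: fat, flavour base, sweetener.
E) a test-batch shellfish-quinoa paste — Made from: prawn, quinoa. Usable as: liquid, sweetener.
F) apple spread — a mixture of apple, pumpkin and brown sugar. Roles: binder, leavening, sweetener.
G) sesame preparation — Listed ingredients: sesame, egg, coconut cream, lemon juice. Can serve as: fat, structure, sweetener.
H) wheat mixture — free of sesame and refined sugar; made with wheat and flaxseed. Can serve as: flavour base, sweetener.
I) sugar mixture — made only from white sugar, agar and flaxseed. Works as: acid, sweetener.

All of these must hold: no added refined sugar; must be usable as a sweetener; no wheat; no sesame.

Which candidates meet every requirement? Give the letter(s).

A: has brown sugar, so not no-added-sugar; has wheat flour, so not wheat-free — no
B: has sesame seed, so not sesame-free — no
C: has cane sugar, so not no-added-sugar; has sesame seed, so not sesame-free (and 1 more) — reject
D: all constraints satisfied — keep
E: no sesame, no refined sugar — keep
F: has brown sugar, so not no-added-sugar — reject
G: has sesame, so not sesame-free — out
H: has wheat, so not wheat-free — no
I: has white sugar, so not no-added-sugar — out

D, E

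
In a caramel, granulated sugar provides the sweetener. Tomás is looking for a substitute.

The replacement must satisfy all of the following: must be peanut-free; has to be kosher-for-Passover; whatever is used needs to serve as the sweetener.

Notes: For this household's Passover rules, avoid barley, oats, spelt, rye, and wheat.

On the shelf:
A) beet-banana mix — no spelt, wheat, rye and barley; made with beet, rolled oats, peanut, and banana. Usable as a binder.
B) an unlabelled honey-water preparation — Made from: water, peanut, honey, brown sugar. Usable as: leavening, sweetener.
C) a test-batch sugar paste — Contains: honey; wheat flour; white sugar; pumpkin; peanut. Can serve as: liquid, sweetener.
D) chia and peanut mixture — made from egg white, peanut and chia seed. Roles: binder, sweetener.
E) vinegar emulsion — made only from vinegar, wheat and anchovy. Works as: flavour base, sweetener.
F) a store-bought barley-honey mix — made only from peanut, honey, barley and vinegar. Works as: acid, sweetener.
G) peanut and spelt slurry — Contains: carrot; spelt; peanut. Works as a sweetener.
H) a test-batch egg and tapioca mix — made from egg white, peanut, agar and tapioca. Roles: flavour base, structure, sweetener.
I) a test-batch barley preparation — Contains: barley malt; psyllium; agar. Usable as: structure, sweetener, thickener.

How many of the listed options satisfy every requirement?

A: not usable as a sweetener; has rolled oats, so not kosher-for-Passover (and 1 more) — reject
B: has peanut, so not peanut-free — no
C: has wheat flour, so not kosher-for-Passover; has peanut, so not peanut-free — no
D: has peanut, so not peanut-free — no
E: has wheat, so not kosher-for-Passover — reject
F: has barley, so not kosher-for-Passover; has peanut, so not peanut-free — reject
G: has spelt, so not kosher-for-Passover; has peanut, so not peanut-free — reject
H: has peanut, so not peanut-free — reject
I: has barley malt, so not kosher-for-Passover — reject

0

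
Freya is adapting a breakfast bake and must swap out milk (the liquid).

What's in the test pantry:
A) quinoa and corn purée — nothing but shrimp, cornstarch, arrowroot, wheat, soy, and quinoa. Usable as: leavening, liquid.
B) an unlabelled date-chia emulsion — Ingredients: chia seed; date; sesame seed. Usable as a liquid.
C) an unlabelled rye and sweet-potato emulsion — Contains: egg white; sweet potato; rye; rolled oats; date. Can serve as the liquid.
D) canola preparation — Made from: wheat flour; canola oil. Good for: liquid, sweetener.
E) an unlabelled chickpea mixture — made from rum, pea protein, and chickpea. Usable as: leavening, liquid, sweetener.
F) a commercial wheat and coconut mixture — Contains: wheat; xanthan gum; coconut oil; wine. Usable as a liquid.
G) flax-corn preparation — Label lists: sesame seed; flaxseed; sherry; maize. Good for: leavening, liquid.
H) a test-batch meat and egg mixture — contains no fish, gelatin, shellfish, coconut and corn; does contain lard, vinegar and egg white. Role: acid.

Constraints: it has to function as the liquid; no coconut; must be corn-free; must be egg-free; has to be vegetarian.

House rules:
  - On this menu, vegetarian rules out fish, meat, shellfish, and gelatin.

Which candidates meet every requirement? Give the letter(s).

B, D, E

A: has shrimp, so not vegetarian; has cornstarch, so not corn-free — reject
B: no coconut, no corn — OK
C: has egg white, so not egg-free — no
D: works as a liquid, no coconut, no corn — valid
E: vegetarian, no corn — keep
F: has coconut oil, so not coconut-free — no
G: has maize, so not corn-free — reject
H: not usable as a liquid; has lard, so not vegetarian (and 1 more) — no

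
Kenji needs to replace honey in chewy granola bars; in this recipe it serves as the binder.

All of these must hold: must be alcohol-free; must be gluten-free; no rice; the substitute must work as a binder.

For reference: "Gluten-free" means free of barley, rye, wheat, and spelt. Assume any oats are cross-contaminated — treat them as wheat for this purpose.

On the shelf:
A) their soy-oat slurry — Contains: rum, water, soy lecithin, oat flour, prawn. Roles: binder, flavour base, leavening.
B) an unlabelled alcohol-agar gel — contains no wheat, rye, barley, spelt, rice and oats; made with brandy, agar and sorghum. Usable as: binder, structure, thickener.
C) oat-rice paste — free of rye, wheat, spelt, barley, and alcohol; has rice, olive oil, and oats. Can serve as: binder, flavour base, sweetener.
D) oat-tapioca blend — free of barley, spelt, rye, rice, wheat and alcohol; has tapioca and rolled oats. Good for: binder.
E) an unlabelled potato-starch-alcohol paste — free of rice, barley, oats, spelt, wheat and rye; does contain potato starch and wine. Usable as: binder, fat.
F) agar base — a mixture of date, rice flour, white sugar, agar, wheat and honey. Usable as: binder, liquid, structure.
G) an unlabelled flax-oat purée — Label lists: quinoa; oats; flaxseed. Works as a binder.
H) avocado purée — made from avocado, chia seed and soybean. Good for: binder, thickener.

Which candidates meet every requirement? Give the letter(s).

H

A: has oat flour, so not gluten-free; has rum, so not alcohol-free — no
B: has brandy, so not alcohol-free — reject
C: has oats, so not gluten-free; has rice, so not rice-free — out
D: has rolled oats, so not gluten-free — out
E: has wine, so not alcohol-free — reject
F: has wheat, so not gluten-free; has rice flour, so not rice-free — reject
G: has oats, so not gluten-free — reject
H: every rule checks out — keep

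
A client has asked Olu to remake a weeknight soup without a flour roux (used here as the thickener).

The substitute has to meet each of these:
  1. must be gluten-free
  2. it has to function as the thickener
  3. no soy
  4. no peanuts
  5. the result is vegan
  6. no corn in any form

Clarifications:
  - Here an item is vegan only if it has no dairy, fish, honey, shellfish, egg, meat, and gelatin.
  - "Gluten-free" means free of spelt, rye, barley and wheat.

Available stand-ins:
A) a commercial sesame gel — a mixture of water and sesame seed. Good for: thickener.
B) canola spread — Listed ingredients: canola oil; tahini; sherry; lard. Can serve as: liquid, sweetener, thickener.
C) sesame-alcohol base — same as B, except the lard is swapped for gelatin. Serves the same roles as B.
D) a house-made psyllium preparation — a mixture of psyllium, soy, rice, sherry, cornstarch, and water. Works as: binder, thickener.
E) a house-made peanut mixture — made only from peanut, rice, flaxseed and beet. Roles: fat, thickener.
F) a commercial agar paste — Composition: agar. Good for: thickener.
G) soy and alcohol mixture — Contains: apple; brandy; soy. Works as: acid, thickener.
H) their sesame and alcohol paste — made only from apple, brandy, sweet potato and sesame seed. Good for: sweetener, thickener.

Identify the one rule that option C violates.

usable as a thickener: satisfied
vegan: has gelatin — fails
gluten-free: satisfied
corn-free: satisfied
peanut-free: satisfied
soy-free: satisfied

vegan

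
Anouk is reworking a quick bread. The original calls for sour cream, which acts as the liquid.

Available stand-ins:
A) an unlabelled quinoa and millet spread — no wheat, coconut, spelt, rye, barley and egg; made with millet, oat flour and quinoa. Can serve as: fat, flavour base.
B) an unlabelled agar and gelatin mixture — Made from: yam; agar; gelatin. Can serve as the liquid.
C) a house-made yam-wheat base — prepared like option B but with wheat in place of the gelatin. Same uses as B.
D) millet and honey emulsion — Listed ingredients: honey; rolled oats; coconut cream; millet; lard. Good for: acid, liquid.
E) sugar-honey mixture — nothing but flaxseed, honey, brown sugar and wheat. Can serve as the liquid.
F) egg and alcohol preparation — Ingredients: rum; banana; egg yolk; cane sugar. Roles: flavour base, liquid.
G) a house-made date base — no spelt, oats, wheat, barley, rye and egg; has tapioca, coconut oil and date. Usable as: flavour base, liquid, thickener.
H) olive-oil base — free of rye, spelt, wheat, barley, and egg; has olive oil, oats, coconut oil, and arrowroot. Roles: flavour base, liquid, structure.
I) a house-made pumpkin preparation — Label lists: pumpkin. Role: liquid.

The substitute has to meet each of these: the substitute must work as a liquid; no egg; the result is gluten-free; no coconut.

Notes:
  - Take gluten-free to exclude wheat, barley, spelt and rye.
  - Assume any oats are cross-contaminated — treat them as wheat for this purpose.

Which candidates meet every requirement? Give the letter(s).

A: not usable as a liquid; has oat flour, so not gluten-free — out
B: gluten-free, no coconut — valid
C: has wheat, so not gluten-free — out
D: has rolled oats, so not gluten-free; has coconut cream, so not coconut-free — out
E: has wheat, so not gluten-free — out
F: has egg yolk, so not egg-free — out
G: has coconut oil, so not coconut-free — reject
H: has oats, so not gluten-free; has coconut oil, so not coconut-free — out
I: every rule checks out — OK

B, I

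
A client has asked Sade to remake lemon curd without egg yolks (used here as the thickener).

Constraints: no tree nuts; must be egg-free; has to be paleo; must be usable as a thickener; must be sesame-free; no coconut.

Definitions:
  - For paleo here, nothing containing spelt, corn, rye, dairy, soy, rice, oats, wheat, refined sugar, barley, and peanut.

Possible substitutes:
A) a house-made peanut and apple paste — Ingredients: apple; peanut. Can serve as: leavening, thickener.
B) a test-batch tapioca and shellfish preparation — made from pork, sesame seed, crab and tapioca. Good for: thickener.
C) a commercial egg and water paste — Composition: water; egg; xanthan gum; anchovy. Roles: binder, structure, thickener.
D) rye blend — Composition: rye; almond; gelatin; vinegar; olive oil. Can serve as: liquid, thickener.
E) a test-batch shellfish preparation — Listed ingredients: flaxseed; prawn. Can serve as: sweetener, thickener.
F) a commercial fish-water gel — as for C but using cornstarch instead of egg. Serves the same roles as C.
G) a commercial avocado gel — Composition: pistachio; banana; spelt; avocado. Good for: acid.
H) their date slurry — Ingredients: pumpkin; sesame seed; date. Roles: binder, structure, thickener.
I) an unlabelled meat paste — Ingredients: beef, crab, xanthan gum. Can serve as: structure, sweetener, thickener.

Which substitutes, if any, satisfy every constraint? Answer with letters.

A: has peanut, so not paleo — out
B: has sesame seed, so not sesame-free — reject
C: has egg, so not egg-free — no
D: has rye, so not paleo; has almond, so not tree-nut-free — no
E: no sesame, no tree nuts — valid
F: has cornstarch, so not paleo — out
G: not usable as a thickener; has spelt, so not paleo (and 1 more) — no
H: has sesame seed, so not sesame-free — reject
I: only beef, crab and xanthan gum; none excluded — valid

E, I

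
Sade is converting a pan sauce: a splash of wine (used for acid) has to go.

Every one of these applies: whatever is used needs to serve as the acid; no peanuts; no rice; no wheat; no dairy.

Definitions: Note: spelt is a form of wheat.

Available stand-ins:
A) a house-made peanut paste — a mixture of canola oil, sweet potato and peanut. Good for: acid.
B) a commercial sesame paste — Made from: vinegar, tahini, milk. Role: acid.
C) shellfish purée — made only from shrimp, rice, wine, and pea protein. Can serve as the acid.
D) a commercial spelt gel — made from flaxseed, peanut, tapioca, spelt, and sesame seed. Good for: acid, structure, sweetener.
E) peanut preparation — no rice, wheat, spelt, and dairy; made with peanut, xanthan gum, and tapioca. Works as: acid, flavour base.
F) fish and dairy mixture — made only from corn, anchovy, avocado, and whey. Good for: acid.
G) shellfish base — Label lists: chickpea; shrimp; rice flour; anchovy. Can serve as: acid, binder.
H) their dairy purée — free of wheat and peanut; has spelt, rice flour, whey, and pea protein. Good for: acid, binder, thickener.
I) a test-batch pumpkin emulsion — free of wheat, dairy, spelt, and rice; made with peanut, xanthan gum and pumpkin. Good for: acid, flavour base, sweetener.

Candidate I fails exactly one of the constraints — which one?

usable as an acid: satisfied
peanut-free: has peanut — fails
dairy-free: satisfied
rice-free: satisfied
wheat-free: satisfied

peanut-free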